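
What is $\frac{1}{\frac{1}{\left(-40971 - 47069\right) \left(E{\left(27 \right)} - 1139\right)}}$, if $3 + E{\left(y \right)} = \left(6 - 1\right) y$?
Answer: $88656280$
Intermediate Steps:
$E{\left(y \right)} = -3 + 5 y$ ($E{\left(y \right)} = -3 + \left(6 - 1\right) y = -3 + 5 y$)
$\frac{1}{\frac{1}{\left(-40971 - 47069\right) \left(E{\left(27 \right)} - 1139\right)}} = \frac{1}{\frac{1}{\left(-40971 - 47069\right) \left(\left(-3 + 5 \cdot 27\right) - 1139\right)}} = \frac{1}{\frac{1}{\left(-88040\right) \left(\left(-3 + 135\right) - 1139\right)}} = \frac{1}{\frac{1}{\left(-88040\right) \left(132 - 1139\right)}} = \frac{1}{\frac{1}{\left(-88040\right) \left(-1007\right)}} = \frac{1}{\frac{1}{88656280}} = 88656280$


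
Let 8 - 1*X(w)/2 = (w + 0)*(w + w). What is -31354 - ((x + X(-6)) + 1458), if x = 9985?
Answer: -42669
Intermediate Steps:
X(w) = 16 - 4*w² (X(w) = 16 - 2*(w + 0)*(w + w) = 16 - 2*w*2*w = 16 - 4*w²)
-31354 - ((x + X(-6)) + 1458) = -31354 - ((9985 + (16 - 4*(-6)²)) + 1458) = -31354 - ((9985 + (16 - 4*36)) + 1458) = -31354 - ((9985 + (16 - 144)) + 1458) = -31354 - ((9985 - 128) + 1458) = -31354 - (9857 + 1458) = -31354 - 1*11315 = -31354 - 11315 = -42669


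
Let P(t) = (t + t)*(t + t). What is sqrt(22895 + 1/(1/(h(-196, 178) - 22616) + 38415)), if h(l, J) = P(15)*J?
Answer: sqrt(639555424424568905053119)/5285289361 ≈ 151.31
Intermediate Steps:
P(t) = 4*t**2 (P(t) = (2*t)*(2*t) = 4*t**2)
h(l, J) = 900*J (h(l, J) = (4*15**2)*J = (4*225)*J = 900*J)
sqrt(22895 + 1/(1/(h(-196, 178) - 22616) + 38415)) = sqrt(22895 + 1/(1/(900*178 - 22616) + 38415)) = sqrt(22895 + 1/(1/(160200 - 22616) + 38415)) = sqrt(22895 + 1/(1/137584 + 38415)) = sqrt(22895 + 1/(5285289361/137584)) = sqrt(22895 + 137584/5285289361) = sqrt(121006700057679/5285289361) = sqrt(639555424424568905053119)/5285289361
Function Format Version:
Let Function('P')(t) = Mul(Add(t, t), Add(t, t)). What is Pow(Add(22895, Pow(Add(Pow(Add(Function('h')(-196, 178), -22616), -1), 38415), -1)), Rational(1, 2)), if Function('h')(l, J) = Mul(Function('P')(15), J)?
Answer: Mul(Rational(1, 5285289361), Pow(639555424424568905053119, Rational(1, 2))) ≈ 151.31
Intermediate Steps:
Function('P')(t) = Mul(4, Pow(t, 2)) (Function('P')(t) = Mul(Mul(2, t), Mul(2, t)) = Mul(4, Pow(t, 2)))
Function('h')(l, J) = Mul(900, J) (Function('h')(l, J) = Mul(Mul(4, Pow(15, 2)), J) = Mul(Mul(4, 225), J) = Mul(900, J))
Pow(Add(22895, Pow(Add(Pow(Add(Function('h')(-196, 178), -22616), -1), 38415), -1)), Rational(1, 2)) = Pow(Add(22895, Pow(Add(Pow(Add(Mul(900, 178), -22616), -1), 38415), -1)), Rational(1, 2)) = Pow(Add(22895, Pow(Add(Pow(Add(160200, -22616), -1), 38415), -1)), Rational(1, 2)) = Pow(Add(22895, Pow(Add(Pow(137584, -1), 38415), -1)), Rational(1, 2)) = Pow(Add(22895, Pow(Add(Rational(1, 137584), 38415), -1)), Rational(1, 2)) = Pow(Add(22895, Pow(Rational(5285289361, 137584), -1)), Rational(1, 2)) = Pow(Add(22895, Rational(137584, 5285289361)), Rational(1, 2)) = Pow(Rational(121006700057679, 5285289361), Rational(1, 2)) = Mul(Rational(1, 5285289361), Pow(639555424424568905053119, Rational(1, 2)))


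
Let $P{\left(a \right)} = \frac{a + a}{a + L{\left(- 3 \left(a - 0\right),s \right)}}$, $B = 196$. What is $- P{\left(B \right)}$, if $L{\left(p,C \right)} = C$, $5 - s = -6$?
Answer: $- \frac{392}{207} \approx -1.8937$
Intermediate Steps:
$s = 11$ ($s = 5 - -6 = 5 + 6 = 11$)
$P{\left(a \right)} = \frac{2 a}{11 + a}$ ($P{\left(a \right)} = \frac{a + a}{a + 11} = \frac{2 a}{11 + a}$)
$- P{\left(B \right)} = - \frac{2 \cdot 196}{11 + 196} = - \frac{2 \cdot 196}{207} = \left(-1\right) \frac{392}{207} = - \frac{392}{207}$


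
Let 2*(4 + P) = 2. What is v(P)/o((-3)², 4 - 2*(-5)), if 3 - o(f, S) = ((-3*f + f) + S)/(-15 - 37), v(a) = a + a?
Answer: -39/19 ≈ -2.0526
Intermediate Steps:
P = -3 (P = -4 + (½)*2 = -4 + 1 = -3)
v(a) = 2*a
o(f, S) = 3 - f/26 + S/52 (o(f, S) = 3 - ((-3*f + f) + S)/(-15 - 37) = 3 - (-2*f + S)/(-52) = 3 - (S - 2*f)*(-1)/52 = 3 - (-S/52 + f/26) = 3 + (-f/26 + S/52) = 3 - f/26 + S/52)
v(P)/o((-3)², 4 - 2*(-5)) = (2*(-3))/(3 - 1/26*(-3)² + (4 - 2*(-5))/52) = -6/(3 - 1/26*9 + (4 + 10)/52) = -6/(3 - 9/26 + (1/52)*14) = -6/(3 - 9/26 + 7/26) = -6/(38/13) = (13/38)*(-6) = -39/19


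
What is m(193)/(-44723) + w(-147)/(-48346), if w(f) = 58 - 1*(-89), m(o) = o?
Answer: -15905059/2162178158 ≈ -0.0073560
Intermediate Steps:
w(f) = 147 (w(f) = 58 + 89 = 147)
m(193)/(-44723) + w(-147)/(-48346) = 193/(-44723) + 147/(-48346) = 193*(-1/44723) + 147*(-1/48346) = -193/44723 - 147/48346 = -15905059/2162178158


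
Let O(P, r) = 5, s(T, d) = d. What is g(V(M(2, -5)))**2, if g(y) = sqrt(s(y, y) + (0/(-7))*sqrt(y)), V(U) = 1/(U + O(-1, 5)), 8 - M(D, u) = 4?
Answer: 1/9 ≈ 0.11111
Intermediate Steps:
M(D, u) = 4 (M(D, u) = 8 - 1*4 = 8 - 4 = 4)
V(U) = 1/(5 + U) (V(U) = 1/(U + 5) = 1/(5 + U))
g(y) = sqrt(y) (g(y) = sqrt(y + (0/(-7))*sqrt(y)) = sqrt(y + (0*(-1/7))*sqrt(y)) = sqrt(y + 0*sqrt(y)) = sqrt(y + 0) = sqrt(y))
g(V(M(2, -5)))**2 = (sqrt(1/(5 + 4)))**2 = (sqrt(1/9))**2 = (1/3)**2 = 1/9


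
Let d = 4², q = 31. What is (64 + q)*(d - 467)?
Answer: -42845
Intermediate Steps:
d = 16
(64 + q)*(d - 467) = (64 + 31)*(16 - 467) = 95*(-451) = -42845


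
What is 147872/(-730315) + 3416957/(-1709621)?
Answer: -2748260027967/1248561860615 ≈ -2.2011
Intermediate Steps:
147872/(-730315) + 3416957/(-1709621) = 147872*(-1/730315) + 3416957*(-1/1709621) = -147872/730315 - 3416957/1709621 = -2748260027967/1248561860615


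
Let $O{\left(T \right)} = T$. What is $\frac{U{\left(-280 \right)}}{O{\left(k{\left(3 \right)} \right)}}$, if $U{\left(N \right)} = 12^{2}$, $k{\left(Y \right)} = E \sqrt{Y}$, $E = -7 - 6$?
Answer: $- \frac{48 \sqrt{3}}{13} \approx -6.3953$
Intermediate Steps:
$E = -13$ ($E = -7 - 6 = -13$)
$k{\left(Y \right)} = - 13 \sqrt{Y}$
$U{\left(N \right)} = 144$
$\frac{U{\left(-280 \right)}}{O{\left(k{\left(3 \right)} \right)}} = \frac{144}{\left(-13\right) \sqrt{3}} = 144 \left(- \frac{\sqrt{3}}{39}\right) = - \frac{48 \sqrt{3}}{13}$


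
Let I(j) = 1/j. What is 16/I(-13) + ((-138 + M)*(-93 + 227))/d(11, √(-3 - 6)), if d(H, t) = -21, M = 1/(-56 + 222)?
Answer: 1172225/1743 ≈ 672.53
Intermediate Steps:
M = 1/166 ≈ 0.0060241
16/I(-13) + ((-138 + M)*(-93 + 227))/d(11, √(-3 - 6)) = 16/(1/(-13)) + ((-138 + 1/166)*(-93 + 227))/(-21) = 16/(-1/13) - 22907/166*134*(-1/21) = 16*(-13) - 1534769/83*(-1/21) = -208 + 1534769/1743 = 1172225/1743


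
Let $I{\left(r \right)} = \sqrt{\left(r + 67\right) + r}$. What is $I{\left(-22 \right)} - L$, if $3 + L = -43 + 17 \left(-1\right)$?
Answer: $63 + \sqrt{23} \approx 67.796$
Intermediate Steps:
$L = -63$ ($L = -3 + \left(-43 + 17 \left(-1\right)\right) = -3 - 60 = -63$)
$I{\left(r \right)} = \sqrt{67 + 2 r}$ ($I{\left(r \right)} = \sqrt{\left(67 + r\right) + r} = \sqrt{67 + 2 r}$)
$I{\left(-22 \right)} - L = \sqrt{67 + 2 \left(-22\right)} - -63 = \sqrt{67 - 44} + 63 = \sqrt{23} + 63 = 63 + \sqrt{23}$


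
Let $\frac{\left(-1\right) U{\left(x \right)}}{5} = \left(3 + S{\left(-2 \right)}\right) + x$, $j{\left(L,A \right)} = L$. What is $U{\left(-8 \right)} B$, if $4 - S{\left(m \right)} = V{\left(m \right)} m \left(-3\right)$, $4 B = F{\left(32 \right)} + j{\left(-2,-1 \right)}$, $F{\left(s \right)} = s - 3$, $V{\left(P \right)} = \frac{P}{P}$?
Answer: $\frac{945}{4} \approx 236.25$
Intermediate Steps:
$V{\left(P \right)} = 1$
$F{\left(s \right)} = -3 + s$ ($F{\left(s \right)} = s - 3 = -3 + s$)
$B = \frac{27}{4}$ ($B = \frac{\left(-3 + 32\right) - 2}{4} = \frac{29 - 2}{4} = \frac{1}{4} \cdot 27 = \frac{27}{4} \approx 6.75$)
$S{\left(m \right)} = 4 + 3 m$ ($S{\left(m \right)} = 4 - 1 m \left(-3\right) = 4 - m \left(-3\right) = 4 - - 3 m = 4 + 3 m$)
$U{\left(x \right)} = -5 - 5 x$ ($U{\left(x \right)} = - 5 \left(\left(3 + \left(4 + 3 \left(-2\right)\right)\right) + x\right) = - 5 \left(\left(3 + \left(4 - 6\right)\right) + x\right) = - 5 \left(\left(3 - 2\right) + x\right) = - 5 \left(1 + x\right) = -5 - 5 x$)
$U{\left(-8 \right)} B = \left(-5 - -40\right) \frac{27}{4} = \left(-5 + 40\right) \frac{27}{4} = 35 \cdot \frac{27}{4} = \frac{945}{4}$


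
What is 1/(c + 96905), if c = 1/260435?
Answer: 260435/25237453676 ≈ 1.0319e-5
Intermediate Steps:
c = 1/260435 ≈ 3.8397e-6
1/(c + 96905) = 1/(1/260435 + 96905) = 1/(25237453676/260435) = 260435/25237453676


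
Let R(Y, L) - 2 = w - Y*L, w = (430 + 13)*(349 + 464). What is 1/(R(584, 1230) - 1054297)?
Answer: -1/1412456 ≈ -7.0799e-7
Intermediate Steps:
w = 360159 (w = 443*813 = 360159)
R(Y, L) = 360161 - L*Y (R(Y, L) = 2 + (360159 - Y*L) = 2 + (360159 - L*Y) = 360161 - L*Y)
1/(R(584, 1230) - 1054297) = 1/((360161 - 1*1230*584) - 1054297) = 1/((360161 - 718320) - 1054297) = 1/(-358159 - 1054297) = 1/(-1412456) = -1/1412456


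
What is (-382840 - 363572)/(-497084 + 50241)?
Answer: 746412/446843 ≈ 1.6704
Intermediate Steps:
(-382840 - 363572)/(-497084 + 50241) = -746412/(-446843) = -746412*(-1/446843) = 746412/446843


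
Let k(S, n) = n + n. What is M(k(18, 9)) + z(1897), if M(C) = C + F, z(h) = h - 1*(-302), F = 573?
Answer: 2790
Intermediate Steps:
z(h) = 302 + h (z(h) = h + 302 = 302 + h)
k(S, n) = 2*n
M(C) = 573 + C (M(C) = C + 573 = 573 + C)
M(k(18, 9)) + z(1897) = (573 + 2*9) + (302 + 1897) = (573 + 18) + 2199 = 591 + 2199 = 2790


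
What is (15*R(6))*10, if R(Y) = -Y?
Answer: -900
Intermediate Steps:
(15*R(6))*10 = (15*(-1*6))*10 = (15*(-6))*10 = -90*10 = -900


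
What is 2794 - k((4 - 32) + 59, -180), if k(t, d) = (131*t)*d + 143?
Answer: 733631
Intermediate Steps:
k(t, d) = 143 + 131*d*t (k(t, d) = 131*d*t + 143 = 143 + 131*d*t)
2794 - k((4 - 32) + 59, -180) = 2794 - (143 + 131*(-180)*((4 - 32) + 59)) = 2794 - (143 + 131*(-180)*(-28 + 59)) = 2794 - (143 + 131*(-180)*31) = 2794 - (143 - 730980) = 2794 - 1*(-730837) = 2794 + 730837 = 733631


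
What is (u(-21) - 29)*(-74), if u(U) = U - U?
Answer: 2146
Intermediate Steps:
u(U) = 0
(u(-21) - 29)*(-74) = (0 - 29)*(-74) = -29*(-74) = 2146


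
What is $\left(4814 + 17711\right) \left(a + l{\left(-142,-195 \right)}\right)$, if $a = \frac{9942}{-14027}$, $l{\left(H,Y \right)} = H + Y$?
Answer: $- \frac{106701848525}{14027} \approx -7.6069 \cdot 10^{6}$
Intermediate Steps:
$a = - \frac{9942}{14027}$ ($a = 9942 \left(- \frac{1}{14027}\right) = - \frac{9942}{14027} \approx -0.70878$)
$\left(4814 + 17711\right) \left(a + l{\left(-142,-195 \right)}\right) = \left(4814 + 17711\right) \left(- \frac{9942}{14027} - 337\right) = 22525 \left(- \frac{9942}{14027} - 337\right) = 22525 \left(- \frac{4737041}{14027}\right) = - \frac{106701848525}{14027}$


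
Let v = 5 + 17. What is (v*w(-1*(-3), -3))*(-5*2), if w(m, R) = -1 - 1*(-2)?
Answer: -220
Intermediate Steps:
w(m, R) = 1 (w(m, R) = -1 + 2 = 1)
v = 22
(v*w(-1*(-3), -3))*(-5*2) = (22*1)*(-5*2) = 22*(-10) = -220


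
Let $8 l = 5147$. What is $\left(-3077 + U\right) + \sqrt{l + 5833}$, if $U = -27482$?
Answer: $-30559 + \frac{\sqrt{103622}}{4} \approx -30479.0$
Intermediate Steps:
$l = \frac{5147}{8}$ ($l = \frac{1}{8} \cdot 5147 = \frac{5147}{8} \approx 643.38$)
$\left(-3077 + U\right) + \sqrt{l + 5833} = \left(-3077 - 27482\right) + \sqrt{\frac{5147}{8} + 5833} = -30559 + \sqrt{\frac{51811}{8}} = -30559 + \frac{\sqrt{103622}}{4}$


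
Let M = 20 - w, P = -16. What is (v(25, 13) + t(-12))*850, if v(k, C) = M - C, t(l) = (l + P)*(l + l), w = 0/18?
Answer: 577150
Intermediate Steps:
w = 0 (w = 0*(1/18) = 0)
t(l) = 2*l*(-16 + l) (t(l) = (l - 16)*(l + l) = (-16 + l)*(2*l) = 2*l*(-16 + l))
M = 20 (M = 20 - 1*0 = 20 + 0 = 20)
v(k, C) = 20 - C
(v(25, 13) + t(-12))*850 = ((20 - 1*13) + 2*(-12)*(-16 - 12))*850 = ((20 - 13) + 2*(-12)*(-28))*850 = (7 + 672)*850 = 679*850 = 577150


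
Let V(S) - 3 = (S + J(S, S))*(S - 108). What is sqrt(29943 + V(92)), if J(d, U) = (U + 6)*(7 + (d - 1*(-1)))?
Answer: I*sqrt(128326) ≈ 358.23*I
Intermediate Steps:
J(d, U) = (6 + U)*(8 + d) (J(d, U) = (6 + U)*(7 + (d + 1)) = (6 + U)*(7 + (1 + d)) = (6 + U)*(8 + d))
V(S) = 3 + (-108 + S)*(48 + S**2 + 15*S) (V(S) = 3 + (S + (48 + 6*S + 8*S + S*S))*(S - 108) = 3 + (S + (48 + 6*S + 8*S + S**2))*(-108 + S) = 3 + (S + (48 + S**2 + 14*S))*(-108 + S) = 3 + (48 + S**2 + 15*S)*(-108 + S) = 3 + (-108 + S)*(48 + S**2 + 15*S))
sqrt(29943 + V(92)) = sqrt(29943 + (-5181 + 92**3 - 1572*92 - 93*92**2)) = sqrt(29943 + (-5181 + 778688 - 144624 - 93*8464)) = sqrt(29943 + (-5181 + 778688 - 144624 - 787152)) = sqrt(29943 - 158269) = sqrt(-128326) = I*sqrt(128326)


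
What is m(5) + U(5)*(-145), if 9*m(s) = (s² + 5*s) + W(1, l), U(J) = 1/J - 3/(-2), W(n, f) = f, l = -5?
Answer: -483/2 ≈ -241.50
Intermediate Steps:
U(J) = 3/2 + 1/J (U(J) = 1/J - 3*(-½) = 1/J + 3/2 = 3/2 + 1/J)
m(s) = -5/9 + s²/9 + 5*s/9 (m(s) = ((s² + 5*s) - 5)/9 = (-5 + s² + 5*s)/9 = -5/9 + s²/9 + 5*s/9)
m(5) + U(5)*(-145) = (-5/9 + (⅑)*5² + (5/9)*5) + (3/2 + 1/5)*(-145) = (-5/9 + (⅑)*25 + 25/9) + (3/2 + ⅕)*(-145) = (-5/9 + 25/9 + 25/9) + (17/10)*(-145) = 5 - 493/2 = -483/2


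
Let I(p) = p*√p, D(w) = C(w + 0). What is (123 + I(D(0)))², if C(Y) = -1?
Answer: (123 - I)² ≈ 15128.0 - 246.0*I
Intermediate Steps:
D(w) = -1
I(p) = p^(3/2)
(123 + I(D(0)))² = (123 + (-1)^(3/2))² = (123 - I)²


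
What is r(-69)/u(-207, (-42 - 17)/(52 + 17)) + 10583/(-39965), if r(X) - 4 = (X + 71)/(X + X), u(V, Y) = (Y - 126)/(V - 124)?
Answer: 3545181126/349813645 ≈ 10.134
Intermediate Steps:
u(V, Y) = (-126 + Y)/(-124 + V)
r(X) = 4 + (71 + X)/(2*X) (r(X) = 4 + (X + 71)/(X + X) = 4 + (71 + X)/((2*X)) = 4 + (71 + X)*(1/(2*X)) = 4 + (71 + X)/(2*X))
r(-69)/u(-207, (-42 - 17)/(52 + 17)) + 10583/(-39965) = ((½)*(71 + 9*(-69))/(-69))/(((-126 + (-42 - 17)/(52 + 17))/(-124 - 207))) + 10583/(-39965) = ((½)*(-1/69)*(71 - 621))/(((-126 - 59/69)/(-331))) + 10583*(-1/39965) = ((½)*(-1/69)*(-550))/((-(-126 - 59*1/69)/331)) - 10583/39965 = 275/(69*((-(-126 - 59/69)/331))) - 10583/39965 = 275/(69*((-1/331*(-8753/69)))) - 10583/39965 = 275/(69*(8753/22839)) - 10583/39965 = (275/69)*(22839/8753) - 10583/39965 = 91025/8753 - 10583/39965 = 3545181126/349813645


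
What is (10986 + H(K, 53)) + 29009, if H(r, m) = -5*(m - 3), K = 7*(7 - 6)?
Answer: 39745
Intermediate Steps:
K = 7 (K = 7*1 = 7)
H(r, m) = 15 - 5*m (H(r, m) = -5*(-3 + m) = 15 - 5*m)
(10986 + H(K, 53)) + 29009 = (10986 + (15 - 5*53)) + 29009 = (10986 + (15 - 265)) + 29009 = (10986 - 250) + 29009 = 10736 + 29009 = 39745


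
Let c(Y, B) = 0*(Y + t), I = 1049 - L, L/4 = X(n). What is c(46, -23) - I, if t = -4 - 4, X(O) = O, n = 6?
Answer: -1025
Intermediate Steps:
L = 24 (L = 4*6 = 24)
t = -8
I = 1025 (I = 1049 - 1*24 = 1049 - 24 = 1025)
c(Y, B) = 0 (c(Y, B) = 0*(Y - 8) = 0*(-8 + Y) = 0)
c(46, -23) - I = 0 - 1*1025 = 0 - 1025 = -1025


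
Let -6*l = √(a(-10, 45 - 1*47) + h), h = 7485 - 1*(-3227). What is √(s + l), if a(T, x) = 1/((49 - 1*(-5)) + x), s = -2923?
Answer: √(-17783532 - 195*√289653)/78 ≈ 54.224*I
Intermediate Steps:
h = 10712 (h = 7485 + 3227 = 10712)
a(T, x) = 1/(54 + x) (a(T, x) = 1/((49 + 5) + x) = 1/(54 + x))
l = -5*√289653/156 (l = -√(1/(54 + (45 - 1*47)) + 10712)/6 = -√(1/(54 + (45 - 47)) + 10712)/6 = -√(1/(54 - 2) + 10712)/6 = -√(1/52 + 10712)/6 = -5*√289653/156 ≈ -17.250)
√(s + l) = √(-2923 - 5*√289653/156)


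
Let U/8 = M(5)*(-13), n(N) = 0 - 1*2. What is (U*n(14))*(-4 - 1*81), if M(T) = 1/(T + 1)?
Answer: -8840/3 ≈ -2946.7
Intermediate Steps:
M(T) = 1/(1 + T)
n(N) = -2 (n(N) = 0 - 2 = -2)
U = -52/3 (U = 8*(-13/(1 + 5)) = 8*(-13/6) = -52/3 ≈ -17.333)
(U*n(14))*(-4 - 1*81) = (-52/3*(-2))*(-4 - 1*81) = 104*(-4 - 81)/3 = (104/3)*(-85) = -8840/3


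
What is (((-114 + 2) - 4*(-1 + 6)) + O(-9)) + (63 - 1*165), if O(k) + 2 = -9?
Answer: -245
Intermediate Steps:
O(k) = -11 (O(k) = -2 - 9 = -11)
(((-114 + 2) - 4*(-1 + 6)) + O(-9)) + (63 - 1*165) = (((-114 + 2) - 4*(-1 + 6)) - 11) + (63 - 1*165) = ((-112 - 4*5) - 11) + (63 - 165) = ((-112 - 20) - 11) - 102 = (-132 - 11) - 102 = -143 - 102 = -245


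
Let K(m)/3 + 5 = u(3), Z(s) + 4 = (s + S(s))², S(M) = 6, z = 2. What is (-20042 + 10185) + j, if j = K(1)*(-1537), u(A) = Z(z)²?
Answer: -16586402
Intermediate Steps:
Z(s) = -4 + (6 + s)² (Z(s) = -4 + (s + 6)² = -4 + (6 + s)²)
u(A) = 3600 (u(A) = (-4 + (6 + 2)²)² = (-4 + 8²)² = (-4 + 64)² = 60² = 3600)
K(m) = 10785 (K(m) = -15 + 3*3600 = -15 + 10800 = 10785)
j = -16576545 (j = 10785*(-1537) = -16576545)
(-20042 + 10185) + j = (-20042 + 10185) - 16576545 = -9857 - 16576545 = -16586402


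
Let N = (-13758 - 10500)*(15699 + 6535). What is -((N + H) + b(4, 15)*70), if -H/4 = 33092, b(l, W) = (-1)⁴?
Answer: 539484670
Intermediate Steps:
b(l, W) = 1
H = -132368 (H = -4*33092 = -132368)
N = -539352372 (N = -24258*22234 = -539352372)
-((N + H) + b(4, 15)*70) = -((-539352372 - 132368) + 1*70) = -(-539484740 + 70) = -1*(-539484670) = 539484670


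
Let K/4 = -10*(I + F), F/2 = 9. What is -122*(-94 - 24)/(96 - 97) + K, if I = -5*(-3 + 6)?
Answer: -14516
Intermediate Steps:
F = 18 (F = 2*9 = 18)
I = -15 (I = -5*3 = -15)
K = -120 (K = 4*(-10*(-15 + 18)) = 4*(-10*3) = 4*(-30) = -120)
-122*(-94 - 24)/(96 - 97) + K = -122*(-94 - 24)/(96 - 97) - 120 = -(-14396)/(-1) - 120 = -(-14396)*(-1) - 120 = -122*118 - 120 = -14396 - 120 = -14516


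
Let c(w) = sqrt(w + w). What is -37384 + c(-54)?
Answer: -37384 + 6*I*sqrt(3) ≈ -37384.0 + 10.392*I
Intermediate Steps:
c(w) = sqrt(2)*sqrt(w) (c(w) = sqrt(2*w) = sqrt(2)*sqrt(w))
-37384 + c(-54) = -37384 + sqrt(2)*sqrt(-54) = -37384 + sqrt(2)*(3*I*sqrt(6)) = -37384 + 6*I*sqrt(3)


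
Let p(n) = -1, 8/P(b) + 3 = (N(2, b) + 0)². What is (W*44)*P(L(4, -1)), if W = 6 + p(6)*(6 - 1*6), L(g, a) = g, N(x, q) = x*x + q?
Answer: 2112/61 ≈ 34.623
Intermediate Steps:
N(x, q) = q + x² (N(x, q) = x² + q = q + x²)
P(b) = 8/(-3 + (4 + b)²) (P(b) = 8/(-3 + ((b + 2²) + 0)²) = 8/(-3 + ((b + 4) + 0)²) = 8/(-3 + ((4 + b) + 0)²) = 8/(-3 + (4 + b)²))
W = 6 (W = 6 - (6 - 1*6) = 6 - (6 - 6) = 6 - 1*0 = 6 + 0 = 6)
(W*44)*P(L(4, -1)) = (6*44)*(8/(-3 + (4 + 4)²)) = 264*(8/(-3 + 8²)) = 264*(8/(-3 + 64)) = 264*(8/61) = 2112/61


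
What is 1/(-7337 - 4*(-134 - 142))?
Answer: -1/6233 ≈ -0.00016044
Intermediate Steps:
1/(-7337 - 4*(-134 - 142)) = 1/(-7337 - 4*(-276)) = 1/(-7337 + 1104) = 1/(-6233) = -1/6233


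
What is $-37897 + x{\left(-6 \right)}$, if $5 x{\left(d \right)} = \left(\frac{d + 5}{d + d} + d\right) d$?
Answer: $- \frac{378899}{10} \approx -37890.0$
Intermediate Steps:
$x{\left(d \right)} = \frac{d \left(d + \frac{5 + d}{2 d}\right)}{5}$ ($x{\left(d \right)} = \frac{\left(\frac{d + 5}{d + d} + d\right) d}{5} = \frac{\left(\frac{5 + d}{2 d} + d\right) d}{5} = \frac{\left(d + \frac{5 + d}{2 d}\right) d}{5} = \frac{d \left(d + \frac{5 + d}{2 d}\right)}{5}$)
$-37897 + x{\left(-6 \right)} = -37897 + \left(\frac{1}{2} + \frac{\left(-6\right)^{2}}{5} + \frac{1}{10} \left(-6\right)\right) = -37897 + \left(\frac{1}{2} + \frac{1}{5} \cdot 36 - \frac{3}{5}\right) = -37897 + \left(\frac{1}{2} + \frac{36}{5} - \frac{3}{5}\right) = -37897 + \frac{71}{10} = - \frac{378899}{10}$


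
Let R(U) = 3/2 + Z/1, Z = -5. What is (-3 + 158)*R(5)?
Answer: -1085/2 ≈ -542.50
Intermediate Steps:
R(U) = -7/2 (R(U) = 3/2 - 5/1 = 3*(½) - 5*1 = 3/2 - 5 = -7/2)
(-3 + 158)*R(5) = (-3 + 158)*(-7/2) = 155*(-7/2) = -1085/2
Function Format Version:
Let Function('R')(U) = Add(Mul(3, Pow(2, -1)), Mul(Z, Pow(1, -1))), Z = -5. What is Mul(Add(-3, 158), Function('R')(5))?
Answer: Rational(-1085, 2) ≈ -542.50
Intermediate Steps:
Function('R')(U) = Rational(-7, 2) (Function('R')(U) = Add(Mul(3, Pow(2, -1)), Mul(-5, Pow(1, -1))) = Add(Mul(3, Rational(1, 2)), Mul(-5, 1)) = Add(Rational(3, 2), -5) = Rational(-7, 2))
Mul(Add(-3, 158), Function('R')(5)) = Mul(Add(-3, 158), Rational(-7, 2)) = Mul(155, Rational(-7, 2)) = Rational(-1085, 2)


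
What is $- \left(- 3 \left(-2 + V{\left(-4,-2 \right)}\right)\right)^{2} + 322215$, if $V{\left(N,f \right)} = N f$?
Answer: $321891$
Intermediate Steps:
$- \left(- 3 \left(-2 + V{\left(-4,-2 \right)}\right)\right)^{2} + 322215 = - \left(- 3 \left(-2 - -8\right)\right)^{2} + 322215 = - \left(- 3 \left(-2 + 8\right)\right)^{2} + 322215 = - \left(\left(-3\right) 6\right)^{2} + 322215 = - \left(-18\right)^{2} + 322215 = \left(-1\right) 324 + 322215 = -324 + 322215 = 321891$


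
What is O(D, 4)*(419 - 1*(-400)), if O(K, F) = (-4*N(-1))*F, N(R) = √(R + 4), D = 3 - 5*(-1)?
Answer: -13104*√3 ≈ -22697.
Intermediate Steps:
D = 8 (D = 3 + 5 = 8)
N(R) = √(4 + R)
O(K, F) = -4*F*√3 (O(K, F) = (-4*√(4 - 1))*F = (-4*√3)*F = -4*F*√3)
O(D, 4)*(419 - 1*(-400)) = (-4*4*√3)*(419 - 1*(-400)) = (-16*√3)*(419 + 400) = -16*√3*819 = -13104*√3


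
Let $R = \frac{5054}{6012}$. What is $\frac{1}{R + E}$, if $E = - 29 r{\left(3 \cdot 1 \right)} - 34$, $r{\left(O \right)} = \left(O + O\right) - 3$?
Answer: $- \frac{3006}{361199} \approx -0.0083223$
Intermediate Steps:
$r{\left(O \right)} = -3 + 2 O$ ($r{\left(O \right)} = 2 O - 3 = -3 + 2 O$)
$R = \frac{2527}{3006}$ ($R = 5054 \cdot \frac{1}{6012} = \frac{2527}{3006} \approx 0.84065$)
$E = -121$ ($E = - 29 \left(-3 + 2 \cdot 3 \cdot 1\right) - 34 = - 29 \left(-3 + 2 \cdot 3\right) - 34 = - 29 \left(-3 + 6\right) - 34 = \left(-29\right) 3 - 34 = -87 - 34 = -121$)
$\frac{1}{R + E} = \frac{1}{\frac{2527}{3006} - 121} = \frac{1}{- \frac{361199}{3006}} = - \frac{3006}{361199}$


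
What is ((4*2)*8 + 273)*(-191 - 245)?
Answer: -146932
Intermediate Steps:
((4*2)*8 + 273)*(-191 - 245) = (8*8 + 273)*(-436) = (64 + 273)*(-436) = 337*(-436) = -146932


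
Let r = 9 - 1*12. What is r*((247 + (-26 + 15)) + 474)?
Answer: -2130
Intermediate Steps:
r = -3 (r = 9 - 12 = -3)
r*((247 + (-26 + 15)) + 474) = -3*((247 + (-26 + 15)) + 474) = -3*((247 - 11) + 474) = -3*(236 + 474) = -3*710 = -2130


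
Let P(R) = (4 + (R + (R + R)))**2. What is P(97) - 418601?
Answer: -331576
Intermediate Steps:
P(R) = (4 + 3*R)**2 (P(R) = (4 + (R + 2*R))**2 = (4 + 3*R)**2)
P(97) - 418601 = (4 + 3*97)**2 - 418601 = (4 + 291)**2 - 418601 = 295**2 - 418601 = 87025 - 418601 = -331576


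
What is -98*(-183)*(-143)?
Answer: -2564562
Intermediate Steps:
-98*(-183)*(-143) = 17934*(-143) = -2564562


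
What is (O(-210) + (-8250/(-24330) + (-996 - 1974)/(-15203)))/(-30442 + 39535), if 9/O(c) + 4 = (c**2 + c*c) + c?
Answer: 579894273767/9864405465531834 ≈ 5.8787e-5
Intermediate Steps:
O(c) = 9/(-4 + c + 2*c**2) (O(c) = 9/(-4 + ((c**2 + c*c) + c)) = 9/(-4 + ((c**2 + c**2) + c)) = 9/(-4 + (2*c**2 + c)) = 9/(-4 + (c + 2*c**2)) = 9/(-4 + c + 2*c**2))
(O(-210) + (-8250/(-24330) + (-996 - 1974)/(-15203)))/(-30442 + 39535) = (9/(-4 - 210 + 2*(-210)**2) + (-8250/(-24330) + (-996 - 1974)/(-15203)))/(-30442 + 39535) = (9/(-4 - 210 + 2*44100) + (-8250*(-1/24330) - 2970*(-1/15203)))/9093 = (9/(-4 - 210 + 88200) + (275/811 + 2970/15203))*(1/9093) = (9/87986 + 6589495/12329633)*(1/9093) = (579894273767/1084835089138)*(1/9093) = 579894273767/9864405465531834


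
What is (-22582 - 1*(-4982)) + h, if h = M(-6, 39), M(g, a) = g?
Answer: -17606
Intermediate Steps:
h = -6
(-22582 - 1*(-4982)) + h = (-22582 - 1*(-4982)) - 6 = (-22582 + 4982) - 6 = -17600 - 6 = -17606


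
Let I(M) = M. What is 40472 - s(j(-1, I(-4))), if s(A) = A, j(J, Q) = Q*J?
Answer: 40468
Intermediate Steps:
j(J, Q) = J*Q
40472 - s(j(-1, I(-4))) = 40472 - (-1)*(-4) = 40472 - 1*4 = 40472 - 4 = 40468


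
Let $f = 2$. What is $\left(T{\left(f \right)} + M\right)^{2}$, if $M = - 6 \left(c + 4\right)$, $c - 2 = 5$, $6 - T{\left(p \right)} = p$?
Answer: $3844$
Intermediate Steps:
$T{\left(p \right)} = 6 - p$
$c = 7$ ($c = 2 + 5 = 7$)
$M = -66$ ($M = - 6 \left(7 + 4\right) = \left(-6\right) 11 = -66$)
$\left(T{\left(f \right)} + M\right)^{2} = \left(\left(6 - 2\right) - 66\right)^{2} = \left(4 - 66\right)^{2} = \left(-62\right)^{2} = 3844$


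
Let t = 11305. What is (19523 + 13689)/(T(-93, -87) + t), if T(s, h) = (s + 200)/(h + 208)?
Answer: 1004663/342003 ≈ 2.9376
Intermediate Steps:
T(s, h) = (200 + s)/(208 + h)
(19523 + 13689)/(T(-93, -87) + t) = (19523 + 13689)/((200 - 93)/(208 - 87) + 11305) = 33212/(107/121 + 11305) = 33212/(1368012/121) = 33212*(121/1368012) = 1004663/342003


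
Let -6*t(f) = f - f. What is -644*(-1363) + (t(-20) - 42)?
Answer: 877730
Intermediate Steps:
t(f) = 0 (t(f) = -(f - f)/6 = -⅙*0 = 0)
-644*(-1363) + (t(-20) - 42) = -644*(-1363) + (0 - 42) = 877772 - 42 = 877730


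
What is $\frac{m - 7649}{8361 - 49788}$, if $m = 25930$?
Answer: $- \frac{18281}{41427} \approx -0.44128$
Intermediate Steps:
$\frac{m - 7649}{8361 - 49788} = \frac{25930 - 7649}{8361 - 49788} = \frac{18281}{-41427} = 18281 \left(- \frac{1}{41427}\right) = - \frac{18281}{41427}$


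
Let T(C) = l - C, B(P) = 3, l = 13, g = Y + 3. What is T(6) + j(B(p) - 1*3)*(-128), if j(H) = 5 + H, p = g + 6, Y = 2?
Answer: -633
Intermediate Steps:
g = 5 (g = 2 + 3 = 5)
p = 11 (p = 5 + 6 = 11)
T(C) = 13 - C
T(6) + j(B(p) - 1*3)*(-128) = (13 - 1*6) + (5 + (3 - 1*3))*(-128) = (13 - 6) + (5 + (3 - 3))*(-128) = 7 + (5 + 0)*(-128) = 7 + 5*(-128) = 7 - 640 = -633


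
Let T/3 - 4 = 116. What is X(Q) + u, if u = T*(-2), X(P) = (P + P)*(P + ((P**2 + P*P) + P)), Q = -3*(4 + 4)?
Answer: -53712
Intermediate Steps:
T = 360 (T = 12 + 3*116 = 12 + 348 = 360)
Q = -24 (Q = -3*8 = -24)
X(P) = 2*P*(2*P + 2*P**2) (X(P) = (2*P)*(P + ((P**2 + P**2) + P)) = (2*P)*(P + (2*P**2 + P)) = (2*P)*(P + (P + 2*P**2)) = (2*P)*(2*P + 2*P**2) = 2*P*(2*P + 2*P**2))
u = -720 (u = 360*(-2) = -720)
X(Q) + u = 4*(-24)**2*(1 - 24) - 720 = 4*576*(-23) - 720 = -52992 - 720 = -53712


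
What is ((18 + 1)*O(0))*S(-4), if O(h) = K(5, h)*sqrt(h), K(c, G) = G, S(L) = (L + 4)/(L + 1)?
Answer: 0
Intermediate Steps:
S(L) = (4 + L)/(1 + L)
O(h) = h**(3/2) (O(h) = h*sqrt(h) = h**(3/2))
((18 + 1)*O(0))*S(-4) = ((18 + 1)*0**(3/2))*((4 - 4)/(1 - 4)) = (19*0)*(0/(-3)) = 0*(-1/3*0) = 0*0 = 0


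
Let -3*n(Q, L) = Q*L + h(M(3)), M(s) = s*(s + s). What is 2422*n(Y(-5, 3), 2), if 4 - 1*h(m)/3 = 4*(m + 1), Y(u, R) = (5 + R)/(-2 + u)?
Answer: 528688/3 ≈ 1.7623e+5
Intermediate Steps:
Y(u, R) = (5 + R)/(-2 + u)
M(s) = 2*s² (M(s) = s*(2*s) = 2*s²)
h(m) = -12*m (h(m) = 12 - 12*(m + 1) = 12 - 12*(1 + m) = 12 - 3*(4 + 4*m) = 12 + (-12 - 12*m) = -12*m)
n(Q, L) = 72 - L*Q/3 (n(Q, L) = -(Q*L - 24*3²)/3 = -(L*Q - 24*9)/3 = -(L*Q - 12*18)/3 = -(L*Q - 216)/3 = -(-216 + L*Q)/3 = 72 - L*Q/3)
2422*n(Y(-5, 3), 2) = 2422*(72 - ⅓*2*(5 + 3)/(-2 - 5)) = 2422*(72 - ⅓*2*8/(-7)) = 2422*(72 - ⅓*2*(-⅐*8)) = 2422*(72 - ⅓*2*(-8/7)) = 2422*(72 + 16/21) = 2422*(1528/21) = 528688/3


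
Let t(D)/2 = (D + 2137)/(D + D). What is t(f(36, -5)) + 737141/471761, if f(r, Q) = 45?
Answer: 1062553847/21229245 ≈ 50.051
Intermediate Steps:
t(D) = (2137 + D)/D (t(D) = 2*((D + 2137)/(D + D)) = 2*((2137 + D)/((2*D))) = 2*((2137 + D)*(1/(2*D))) = 2*((2137 + D)/(2*D)) = (2137 + D)/D)
t(f(36, -5)) + 737141/471761 = (2137 + 45)/45 + 737141/471761 = (1/45)*2182 + 737141*(1/471761) = 2182/45 + 737141/471761 = 1062553847/21229245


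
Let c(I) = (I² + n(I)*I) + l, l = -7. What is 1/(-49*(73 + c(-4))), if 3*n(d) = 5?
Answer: -3/11074 ≈ -0.00027090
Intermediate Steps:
n(d) = 5/3 (n(d) = (⅓)*5 = 5/3)
c(I) = -7 + I² + 5*I/3 (c(I) = (I² + 5*I/3) - 7 = -7 + I² + 5*I/3)
1/(-49*(73 + c(-4))) = 1/(-49*(73 + (-7 + (-4)² + (5/3)*(-4)))) = 1/(-49*(73 + (-7 + 16 - 20/3))) = 1/(-49*(73 + 7/3)) = 1/(-49*226/3) = 1/(-11074/3) = -3/11074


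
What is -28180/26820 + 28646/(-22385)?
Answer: -69954751/30018285 ≈ -2.3304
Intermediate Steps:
-28180/26820 + 28646/(-22385) = -28180*1/26820 + 28646*(-1/22385) = -1409/1341 - 28646/22385 = -69954751/30018285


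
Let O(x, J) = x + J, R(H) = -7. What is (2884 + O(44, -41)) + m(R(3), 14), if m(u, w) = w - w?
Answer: 2887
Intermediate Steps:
O(x, J) = J + x
m(u, w) = 0
(2884 + O(44, -41)) + m(R(3), 14) = (2884 + (-41 + 44)) + 0 = (2884 + 3) + 0 = 2887 + 0 = 2887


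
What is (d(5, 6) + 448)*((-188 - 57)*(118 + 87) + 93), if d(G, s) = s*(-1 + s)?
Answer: -23963096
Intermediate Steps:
(d(5, 6) + 448)*((-188 - 57)*(118 + 87) + 93) = (6*(-1 + 6) + 448)*((-188 - 57)*(118 + 87) + 93) = (6*5 + 448)*(-245*205 + 93) = (30 + 448)*(-50225 + 93) = 478*(-50132) = -23963096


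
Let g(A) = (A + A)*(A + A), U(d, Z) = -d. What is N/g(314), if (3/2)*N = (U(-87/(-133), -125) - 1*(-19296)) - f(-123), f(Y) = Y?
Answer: 107610/3278317 ≈ 0.032825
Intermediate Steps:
g(A) = 4*A**2 (g(A) = (2*A)*(2*A) = 4*A**2)
N = 1721760/133 (N = 2*((-(-87)/(-133) - 1*(-19296)) - 1*(-123))/3 = 2*((-(-87)*(-1)/133 + 19296) + 123)/3 = 2*((-1*87/133 + 19296) + 123)/3 = 2*((-87/133 + 19296) + 123)/3 = 2*(2566281/133 + 123)/3 = (2/3)*(2582640/133) = 1721760/133 ≈ 12946.)
N/g(314) = 1721760/(133*((4*314**2))) = 1721760/(133*((4*98596))) = (1721760/133)/394384 = (1721760/133)*(1/394384) = 107610/3278317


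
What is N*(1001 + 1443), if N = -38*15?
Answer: -1393080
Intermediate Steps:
N = -570
N*(1001 + 1443) = -570*(1001 + 1443) = -570*2444 = -1393080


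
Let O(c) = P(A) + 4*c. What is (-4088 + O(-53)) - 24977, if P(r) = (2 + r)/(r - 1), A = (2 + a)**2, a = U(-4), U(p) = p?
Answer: -29275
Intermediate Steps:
a = -4
A = 4 (A = (2 - 4)**2 = (-2)**2 = 4)
P(r) = (2 + r)/(-1 + r)
O(c) = 2 + 4*c (O(c) = (2 + 4)/(-1 + 4) + 4*c = 6/3 + 4*c = (1/3)*6 + 4*c = 2 + 4*c)
(-4088 + O(-53)) - 24977 = (-4088 + (2 + 4*(-53))) - 24977 = (-4088 + (2 - 212)) - 24977 = (-4088 - 210) - 24977 = -4298 - 24977 = -29275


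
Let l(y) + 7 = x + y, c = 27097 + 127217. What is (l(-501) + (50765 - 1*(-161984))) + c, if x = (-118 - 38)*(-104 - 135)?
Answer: 403839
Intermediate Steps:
c = 154314
x = 37284 (x = -156*(-239) = 37284)
l(y) = 37277 + y (l(y) = -7 + (37284 + y) = 37277 + y)
(l(-501) + (50765 - 1*(-161984))) + c = ((37277 - 501) + (50765 - 1*(-161984))) + 154314 = (36776 + (50765 + 161984)) + 154314 = (36776 + 212749) + 154314 = 249525 + 154314 = 403839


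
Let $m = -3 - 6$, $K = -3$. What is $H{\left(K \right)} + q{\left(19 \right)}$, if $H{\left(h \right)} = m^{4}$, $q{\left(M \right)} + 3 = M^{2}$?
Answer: $6919$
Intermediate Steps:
$q{\left(M \right)} = -3 + M^{2}$
$m = -9$ ($m = -3 - 6 = -9$)
$H{\left(h \right)} = 6561$ ($H{\left(h \right)} = \left(-9\right)^{4} = 6561$)
$H{\left(K \right)} + q{\left(19 \right)} = 6561 - \left(3 - 19^{2}\right) = 6561 + \left(-3 + 361\right) = 6561 + 358 = 6919$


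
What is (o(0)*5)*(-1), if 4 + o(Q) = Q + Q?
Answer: 20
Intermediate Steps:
o(Q) = -4 + 2*Q (o(Q) = -4 + (Q + Q) = -4 + 2*Q)
(o(0)*5)*(-1) = ((-4 + 2*0)*5)*(-1) = ((-4 + 0)*5)*(-1) = -4*5*(-1) = -20*(-1) = 20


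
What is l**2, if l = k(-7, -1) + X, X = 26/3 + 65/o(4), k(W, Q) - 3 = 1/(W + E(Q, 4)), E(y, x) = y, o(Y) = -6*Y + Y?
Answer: 39601/576 ≈ 68.752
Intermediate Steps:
o(Y) = -5*Y
k(W, Q) = 3 + 1/(Q + W) (k(W, Q) = 3 + 1/(W + Q) = 3 + 1/(Q + W))
X = 65/12 (X = 26/3 + 65/((-5*4)) = 26*(1/3) + 65/(-20) = 26/3 + 65*(-1/20) = 26/3 - 13/4 = 65/12 ≈ 5.4167)
l = 199/24 (l = (1 + 3*(-1) + 3*(-7))/(-1 - 7) + 65/12 = (1 - 3 - 21)/(-8) + 65/12 = -1/8*(-23) + 65/12 = 23/8 + 65/12 = 199/24 ≈ 8.2917)
l**2 = (199/24)**2 = 39601/576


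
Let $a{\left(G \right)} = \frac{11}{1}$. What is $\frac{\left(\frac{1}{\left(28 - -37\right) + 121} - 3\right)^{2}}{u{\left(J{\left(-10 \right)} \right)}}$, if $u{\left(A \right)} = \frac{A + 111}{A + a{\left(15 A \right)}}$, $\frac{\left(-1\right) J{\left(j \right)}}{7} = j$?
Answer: $\frac{2792241}{695764} \approx 4.0132$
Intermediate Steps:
$J{\left(j \right)} = - 7 j$
$a{\left(G \right)} = 11$ ($a{\left(G \right)} = 11 \cdot 1 = 11$)
$u{\left(A \right)} = \frac{111 + A}{11 + A}$ ($u{\left(A \right)} = \frac{A + 111}{A + 11} = \frac{111 + A}{11 + A}$)
$\frac{\left(\frac{1}{\left(28 - -37\right) + 121} - 3\right)^{2}}{u{\left(J{\left(-10 \right)} \right)}} = \frac{\left(\frac{1}{\left(28 - -37\right) + 121} - 3\right)^{2}}{\frac{1}{11 - -70} \left(111 - -70\right)} = \frac{\left(\frac{1}{\left(28 + 37\right) + 121} - 3\right)^{2}}{\frac{1}{11 + 70} \left(111 + 70\right)} = \frac{\left(\frac{1}{65 + 121} - 3\right)^{2}}{\frac{1}{81} \cdot 181} = \frac{\left(\frac{1}{186} - 3\right)^{2}}{\frac{1}{81} \cdot 181} = \frac{\left(\frac{1}{186} - 3\right)^{2}}{\frac{181}{81}} = \left(- \frac{557}{186}\right)^{2} \cdot \frac{81}{181} = \frac{310249}{34596} \cdot \frac{81}{181} = \frac{2792241}{695764}$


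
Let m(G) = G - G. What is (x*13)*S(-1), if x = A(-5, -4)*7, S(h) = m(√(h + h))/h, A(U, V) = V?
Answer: 0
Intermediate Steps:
m(G) = 0
S(h) = 0 (S(h) = 0/h = 0)
x = -28 (x = -4*7 = -28)
(x*13)*S(-1) = -28*13*0 = -364*0 = 0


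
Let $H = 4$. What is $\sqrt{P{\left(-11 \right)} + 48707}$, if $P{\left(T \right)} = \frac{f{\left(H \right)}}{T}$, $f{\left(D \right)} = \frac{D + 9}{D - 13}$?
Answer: $\frac{\sqrt{53042066}}{33} \approx 220.7$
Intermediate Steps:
$f{\left(D \right)} = \frac{9 + D}{-13 + D}$
$P{\left(T \right)} = - \frac{13}{9 T}$ ($P{\left(T \right)} = \frac{\frac{1}{-13 + 4} \left(9 + 4\right)}{T} = \frac{\frac{1}{-9} \cdot 13}{T} = \frac{\left(- \frac{1}{9}\right) 13}{T} = - \frac{13}{9 T}$)
$\sqrt{P{\left(-11 \right)} + 48707} = \sqrt{- \frac{13}{9 \left(-11\right)} + 48707} = \sqrt{\left(- \frac{13}{9}\right) \left(- \frac{1}{11}\right) + 48707} = \sqrt{\frac{13}{99} + 48707} = \sqrt{\frac{4822006}{99}} = \frac{\sqrt{53042066}}{33}$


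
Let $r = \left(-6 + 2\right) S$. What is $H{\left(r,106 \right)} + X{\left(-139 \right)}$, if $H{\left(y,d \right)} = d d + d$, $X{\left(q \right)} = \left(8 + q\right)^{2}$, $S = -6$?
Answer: $28503$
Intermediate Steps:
$r = 24$ ($r = \left(-6 + 2\right) \left(-6\right) = \left(-4\right) \left(-6\right) = 24$)
$H{\left(y,d \right)} = d + d^{2}$ ($H{\left(y,d \right)} = d^{2} + d = d + d^{2}$)
$H{\left(r,106 \right)} + X{\left(-139 \right)} = 106 \left(1 + 106\right) + \left(8 - 139\right)^{2} = 106 \cdot 107 + \left(-131\right)^{2} = 11342 + 17161 = 28503$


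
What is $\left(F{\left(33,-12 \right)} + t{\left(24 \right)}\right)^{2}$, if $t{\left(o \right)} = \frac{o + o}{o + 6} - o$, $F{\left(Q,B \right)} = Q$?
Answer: $\frac{2809}{25} \approx 112.36$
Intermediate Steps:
$t{\left(o \right)} = - o + \frac{2 o}{6 + o}$ ($t{\left(o \right)} = \frac{2 o}{6 + o} - o = - o + \frac{2 o}{6 + o}$)
$\left(F{\left(33,-12 \right)} + t{\left(24 \right)}\right)^{2} = \left(33 - \frac{24 \left(4 + 24\right)}{6 + 24}\right)^{2} = \left(33 - 24 \cdot \frac{1}{30} \cdot 28\right)^{2} = \left(33 - \frac{112}{5}\right)^{2} = \left(\frac{53}{5}\right)^{2} = \frac{2809}{25}$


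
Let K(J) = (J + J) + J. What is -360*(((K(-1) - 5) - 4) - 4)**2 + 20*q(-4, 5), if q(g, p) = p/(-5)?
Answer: -92180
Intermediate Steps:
K(J) = 3*J (K(J) = 2*J + J = 3*J)
q(g, p) = -p/5 (q(g, p) = p*(-1/5) = -p/5)
-360*(((K(-1) - 5) - 4) - 4)**2 + 20*q(-4, 5) = -360*(((3*(-1) - 5) - 4) - 4)**2 + 20*(-1/5*5) = -360*(((-3 - 5) - 4) - 4)**2 + 20*(-1) = -360*((-8 - 4) - 4)**2 - 20 = -360*(-12 - 4)**2 - 20 = -360*(-16)**2 - 20 = -360*256 - 20 = -92160 - 20 = -92180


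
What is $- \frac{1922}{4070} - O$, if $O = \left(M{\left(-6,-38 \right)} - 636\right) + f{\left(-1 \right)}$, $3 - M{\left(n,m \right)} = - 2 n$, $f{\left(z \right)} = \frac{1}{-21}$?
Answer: $\frac{27545929}{42735} \approx 644.58$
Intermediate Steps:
$f{\left(z \right)} = - \frac{1}{21}$
$M{\left(n,m \right)} = 3 + 2 n$ ($M{\left(n,m \right)} = 3 - - 2 n = 3 + 2 n$)
$O = - \frac{13546}{21}$ ($O = \left(\left(3 + 2 \left(-6\right)\right) - 636\right) - \frac{1}{21} = \left(\left(3 - 12\right) - 636\right) - \frac{1}{21} = \left(-9 - 636\right) - \frac{1}{21} = -645 - \frac{1}{21} = - \frac{13546}{21} \approx -645.05$)
$- \frac{1922}{4070} - O = - \frac{1922}{4070} - - \frac{13546}{21} = \left(-1922\right) \frac{1}{4070} + \frac{13546}{21} = - \frac{961}{2035} + \frac{13546}{21} = \frac{27545929}{42735}$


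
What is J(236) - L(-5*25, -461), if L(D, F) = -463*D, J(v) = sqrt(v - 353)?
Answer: -57875 + 3*I*sqrt(13) ≈ -57875.0 + 10.817*I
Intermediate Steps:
J(v) = sqrt(-353 + v)
J(236) - L(-5*25, -461) = sqrt(-353 + 236) - (-463)*(-5*25) = sqrt(-117) - (-463)*(-125) = 3*I*sqrt(13) - 1*57875 = 3*I*sqrt(13) - 57875 = -57875 + 3*I*sqrt(13)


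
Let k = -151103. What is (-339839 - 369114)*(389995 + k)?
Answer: -169363200076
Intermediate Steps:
(-339839 - 369114)*(389995 + k) = (-339839 - 369114)*(389995 - 151103) = -708953*238892 = -169363200076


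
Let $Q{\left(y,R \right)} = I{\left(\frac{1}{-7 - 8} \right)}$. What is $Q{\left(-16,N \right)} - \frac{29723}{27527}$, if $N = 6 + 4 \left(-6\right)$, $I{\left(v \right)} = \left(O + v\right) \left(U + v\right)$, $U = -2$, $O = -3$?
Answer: $\frac{32565827}{6193575} \approx 5.258$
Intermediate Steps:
$I{\left(v \right)} = \left(-3 + v\right) \left(-2 + v\right)$
$N = -18$ ($N = 6 - 24 = -18$)
$Q{\left(y,R \right)} = \frac{1426}{225}$ ($Q{\left(y,R \right)} = 6 + \left(\frac{1}{-7 - 8}\right)^{2} - \frac{5}{-7 - 8} = 6 + \left(\frac{1}{-15}\right)^{2} - \frac{5}{-15} = 6 + \left(- \frac{1}{15}\right)^{2} - - \frac{1}{3} = 6 + \frac{1}{225} + \frac{1}{3} = \frac{1426}{225}$)
$Q{\left(-16,N \right)} - \frac{29723}{27527} = \frac{1426}{225} - \frac{29723}{27527} = \frac{32565827}{6193575}$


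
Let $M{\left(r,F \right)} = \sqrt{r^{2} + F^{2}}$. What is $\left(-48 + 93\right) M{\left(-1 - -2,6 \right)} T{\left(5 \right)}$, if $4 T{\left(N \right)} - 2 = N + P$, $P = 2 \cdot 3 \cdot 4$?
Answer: $\frac{1395 \sqrt{37}}{4} \approx 2121.4$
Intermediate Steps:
$P = 24$ ($P = 6 \cdot 4 = 24$)
$T{\left(N \right)} = \frac{13}{2} + \frac{N}{4}$ ($T{\left(N \right)} = \frac{1}{2} + \frac{N + 24}{4} = \frac{1}{2} + \frac{24 + N}{4} = \frac{1}{2} + \left(6 + \frac{N}{4}\right) = \frac{13}{2} + \frac{N}{4}$)
$M{\left(r,F \right)} = \sqrt{F^{2} + r^{2}}$
$\left(-48 + 93\right) M{\left(-1 - -2,6 \right)} T{\left(5 \right)} = \left(-48 + 93\right) \sqrt{6^{2} + \left(-1 - -2\right)^{2}} \left(\frac{13}{2} + \frac{1}{4} \cdot 5\right) = 45 \sqrt{36 + \left(-1 + 2\right)^{2}} \left(\frac{13}{2} + \frac{5}{4}\right) = 45 \sqrt{36 + 1^{2}} \cdot \frac{31}{4} = 45 \sqrt{36 + 1} \cdot \frac{31}{4} = 45 \sqrt{37} \cdot \frac{31}{4} = 45 \frac{31 \sqrt{37}}{4} = \frac{1395 \sqrt{37}}{4}$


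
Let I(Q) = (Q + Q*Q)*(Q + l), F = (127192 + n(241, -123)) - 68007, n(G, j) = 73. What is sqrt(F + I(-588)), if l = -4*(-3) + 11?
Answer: I*sqrt(194953882) ≈ 13963.0*I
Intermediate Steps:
F = 59258 (F = (127192 + 73) - 68007 = 127265 - 68007 = 59258)
l = 23 (l = 12 + 11 = 23)
I(Q) = (23 + Q)*(Q + Q**2) (I(Q) = (Q + Q*Q)*(Q + 23) = (Q + Q**2)*(23 + Q) = (23 + Q)*(Q + Q**2))
sqrt(F + I(-588)) = sqrt(59258 - 588*(23 + (-588)**2 + 24*(-588))) = sqrt(59258 - 588*(23 + 345744 - 14112)) = sqrt(59258 - 588*331655) = sqrt(59258 - 195013140) = sqrt(-194953882) = I*sqrt(194953882)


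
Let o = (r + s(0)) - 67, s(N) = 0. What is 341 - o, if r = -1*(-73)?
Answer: 335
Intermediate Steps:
r = 73
o = 6 (o = (73 + 0) - 67 = 73 - 67 = 6)
341 - o = 341 - 1*6 = 341 - 6 = 335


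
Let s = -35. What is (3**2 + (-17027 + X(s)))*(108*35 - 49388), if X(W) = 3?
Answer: 776020120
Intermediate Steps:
(3**2 + (-17027 + X(s)))*(108*35 - 49388) = (3**2 + (-17027 + 3))*(108*35 - 49388) = (9 - 17024)*(3780 - 49388) = -17015*(-45608) = 776020120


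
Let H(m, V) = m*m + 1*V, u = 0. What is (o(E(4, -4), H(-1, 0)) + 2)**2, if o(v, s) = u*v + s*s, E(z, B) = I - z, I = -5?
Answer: 9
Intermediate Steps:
H(m, V) = V + m**2 (H(m, V) = m**2 + V = V + m**2)
E(z, B) = -5 - z
o(v, s) = s**2 (o(v, s) = 0*v + s*s = 0 + s**2 = s**2)
(o(E(4, -4), H(-1, 0)) + 2)**2 = ((0 + (-1)**2)**2 + 2)**2 = ((0 + 1)**2 + 2)**2 = (1**2 + 2)**2 = (1 + 2)**2 = 3**2 = 9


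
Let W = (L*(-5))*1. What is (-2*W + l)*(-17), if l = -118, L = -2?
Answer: 2346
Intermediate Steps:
W = 10 (W = -2*(-5)*1 = 10*1 = 10)
(-2*W + l)*(-17) = (-2*10 - 118)*(-17) = (-20 - 118)*(-17) = -138*(-17) = 2346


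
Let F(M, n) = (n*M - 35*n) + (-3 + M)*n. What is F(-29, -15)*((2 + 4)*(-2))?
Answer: -17280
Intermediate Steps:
F(M, n) = -35*n + M*n + n*(-3 + M) (F(M, n) = (M*n - 35*n) + n*(-3 + M) = (-35*n + M*n) + n*(-3 + M) = -35*n + M*n + n*(-3 + M))
F(-29, -15)*((2 + 4)*(-2)) = (2*(-15)*(-19 - 29))*((2 + 4)*(-2)) = (2*(-15)*(-48))*(6*(-2)) = 1440*(-12) = -17280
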